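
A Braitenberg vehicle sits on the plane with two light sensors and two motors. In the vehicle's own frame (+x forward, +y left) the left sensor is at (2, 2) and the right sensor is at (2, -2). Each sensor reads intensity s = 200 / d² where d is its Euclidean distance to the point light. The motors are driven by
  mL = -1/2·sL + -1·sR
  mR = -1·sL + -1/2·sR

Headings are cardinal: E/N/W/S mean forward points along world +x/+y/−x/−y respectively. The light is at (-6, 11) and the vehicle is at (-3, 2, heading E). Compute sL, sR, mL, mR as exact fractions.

left sensor world pos  = (-1, 4); dL² = 74
right sensor world pos = (-1, 0); dR² = 146
sL = 200/74 = 100/37
sR = 200/146 = 100/73
mL = -1/2·sL + -1·sR = -7350/2701
mR = -1·sL + -1/2·sR = -9150/2701

100/37 100/73 -7350/2701 -9150/2701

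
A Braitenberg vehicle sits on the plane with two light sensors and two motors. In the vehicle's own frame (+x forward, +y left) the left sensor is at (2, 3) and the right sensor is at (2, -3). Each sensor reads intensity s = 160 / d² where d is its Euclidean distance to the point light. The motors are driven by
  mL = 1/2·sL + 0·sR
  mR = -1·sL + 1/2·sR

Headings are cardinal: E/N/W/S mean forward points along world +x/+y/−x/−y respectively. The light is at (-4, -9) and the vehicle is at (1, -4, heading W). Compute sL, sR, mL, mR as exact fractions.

160/13 160/73 80/13 -10640/949

left sensor world pos  = (-1, -7); dL² = 13
right sensor world pos = (-1, -1); dR² = 73
sL = 160/13 = 160/13
sR = 160/73 = 160/73
mL = 1/2·sL + 0·sR = 80/13
mR = -1·sL + 1/2·sR = -10640/949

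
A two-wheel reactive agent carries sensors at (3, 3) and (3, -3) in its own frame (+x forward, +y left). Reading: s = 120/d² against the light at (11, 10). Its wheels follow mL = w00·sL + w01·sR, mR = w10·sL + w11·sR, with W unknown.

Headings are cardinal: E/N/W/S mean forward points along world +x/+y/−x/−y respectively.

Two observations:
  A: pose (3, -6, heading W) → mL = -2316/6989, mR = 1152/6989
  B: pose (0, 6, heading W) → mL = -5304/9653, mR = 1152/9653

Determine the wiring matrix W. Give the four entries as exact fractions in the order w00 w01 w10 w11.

-1/2 -1/2 -1 1

obs A: pose=(3,-6,W) → sL=60/241, sR=12/29, mL=-2316/6989, mR=1152/6989
obs B: pose=(0,6,W) → sL=24/49, sR=120/197, mL=-5304/9653, mR=1152/9653
sensor matrix S = [[60/241, 12/29], [24/49, 120/197]]; det S = -3442176/67464817
solve [mL_A; mL_B] = S·[w00; w01] and [mR_A; mR_B] = S·[w10; w11]:
  w00 = -1/2, w01 = -1/2, w10 = -1, w11 = 1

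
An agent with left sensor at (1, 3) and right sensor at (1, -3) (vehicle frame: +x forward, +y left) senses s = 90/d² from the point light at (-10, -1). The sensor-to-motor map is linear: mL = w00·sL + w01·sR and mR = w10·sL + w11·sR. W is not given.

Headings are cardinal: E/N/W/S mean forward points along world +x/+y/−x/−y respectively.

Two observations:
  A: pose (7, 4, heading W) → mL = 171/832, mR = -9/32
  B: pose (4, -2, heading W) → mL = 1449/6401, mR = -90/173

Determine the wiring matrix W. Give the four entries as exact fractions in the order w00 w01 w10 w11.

obs A: pose=(7,4,W) → sL=9/26, sR=9/32, mL=171/832, mR=-9/32
obs B: pose=(4,-2,W) → sL=18/37, sR=90/173, mL=1449/6401, mR=-90/173
sensor matrix S = [[9/26, 9/32], [18/37, 90/173]]; det S = 57591/1331408
solve [mL_A; mL_B] = S·[w00; w01] and [mR_A; mR_B] = S·[w10; w11]:
  w00 = 1, w01 = -1/2, w10 = 0, w11 = -1

1 -1/2 0 -1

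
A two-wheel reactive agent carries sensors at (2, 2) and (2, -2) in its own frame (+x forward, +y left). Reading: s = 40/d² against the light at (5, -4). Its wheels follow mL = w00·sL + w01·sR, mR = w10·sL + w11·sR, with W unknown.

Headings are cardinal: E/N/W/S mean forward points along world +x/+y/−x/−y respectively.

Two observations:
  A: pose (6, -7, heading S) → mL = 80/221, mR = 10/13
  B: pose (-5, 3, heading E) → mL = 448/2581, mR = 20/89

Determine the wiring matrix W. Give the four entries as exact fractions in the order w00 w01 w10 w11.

-1 1 0 1/2

obs A: pose=(6,-7,S) → sL=20/17, sR=20/13, mL=80/221, mR=10/13
obs B: pose=(-5,3,E) → sL=8/29, sR=40/89, mL=448/2581, mR=20/89
sensor matrix S = [[20/17, 20/13], [8/29, 40/89]]; det S = 59520/570401
solve [mL_A; mL_B] = S·[w00; w01] and [mR_A; mR_B] = S·[w10; w11]:
  w00 = -1, w01 = 1, w10 = 0, w11 = 1/2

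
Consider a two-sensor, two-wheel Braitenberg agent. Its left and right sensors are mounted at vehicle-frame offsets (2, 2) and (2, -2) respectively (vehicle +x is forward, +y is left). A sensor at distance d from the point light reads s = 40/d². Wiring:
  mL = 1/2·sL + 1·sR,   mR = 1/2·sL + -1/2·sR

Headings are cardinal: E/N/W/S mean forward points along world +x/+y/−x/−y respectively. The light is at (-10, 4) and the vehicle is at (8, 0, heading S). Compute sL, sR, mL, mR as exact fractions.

left sensor world pos  = (10, -2); dL² = 436
right sensor world pos = (6, -2); dR² = 292
sL = 40/436 = 10/109
sR = 40/292 = 10/73
mL = 1/2·sL + 1·sR = 1455/7957
mR = 1/2·sL + -1/2·sR = -180/7957

10/109 10/73 1455/7957 -180/7957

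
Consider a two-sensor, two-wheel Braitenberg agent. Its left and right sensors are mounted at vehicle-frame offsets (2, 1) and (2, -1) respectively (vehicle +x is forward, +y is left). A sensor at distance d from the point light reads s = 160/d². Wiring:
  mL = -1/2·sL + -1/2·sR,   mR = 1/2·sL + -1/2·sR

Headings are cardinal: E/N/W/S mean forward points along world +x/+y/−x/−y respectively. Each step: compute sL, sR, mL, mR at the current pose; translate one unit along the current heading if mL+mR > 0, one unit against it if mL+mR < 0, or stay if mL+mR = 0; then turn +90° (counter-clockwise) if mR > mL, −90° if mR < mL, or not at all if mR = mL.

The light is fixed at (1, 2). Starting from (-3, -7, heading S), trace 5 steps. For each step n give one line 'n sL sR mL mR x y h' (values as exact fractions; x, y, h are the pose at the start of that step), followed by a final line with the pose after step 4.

0 16/13 80/73 -1104/949 64/949 -3 -7 S
1 160/53 32/17 -2208/901 512/901 -3 -6 E
2 20/9 40/13 -310/117 -50/117 -4 -6 N
3 160/149 160/113 -20960/16837 -2880/16837 -4 -7 W
4 16/13 80/73 -1104/949 64/949 -3 -7 S
final -3 -6 E

n=0: pose=(-3,-7,S); sL=16/13, sR=80/73; mL=-1104/949, mR=64/949; mL+mR=-80/73 → advance -1; mR−mL=16/13 → turn +1·90°
n=1: pose=(-3,-6,E); sL=160/53, sR=32/17; mL=-2208/901, mR=512/901; mL+mR=-32/17 → advance -1; mR−mL=160/53 → turn +1·90°
n=2: pose=(-4,-6,N); sL=20/9, sR=40/13; mL=-310/117, mR=-50/117; mL+mR=-40/13 → advance -1; mR−mL=20/9 → turn +1·90°
n=3: pose=(-4,-7,W); sL=160/149, sR=160/113; mL=-20960/16837, mR=-2880/16837; mL+mR=-160/113 → advance -1; mR−mL=160/149 → turn +1·90°
n=4: pose=(-3,-7,S); sL=16/13, sR=80/73; mL=-1104/949, mR=64/949; mL+mR=-80/73 → advance -1; mR−mL=16/13 → turn +1·90°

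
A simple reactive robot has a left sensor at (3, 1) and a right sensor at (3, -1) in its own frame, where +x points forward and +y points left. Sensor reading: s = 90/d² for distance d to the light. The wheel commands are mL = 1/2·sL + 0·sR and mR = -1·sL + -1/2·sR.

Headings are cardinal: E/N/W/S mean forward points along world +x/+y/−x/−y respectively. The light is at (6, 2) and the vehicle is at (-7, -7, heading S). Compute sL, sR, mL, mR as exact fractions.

5/16 9/34 5/32 -121/272

left sensor world pos  = (-6, -10); dL² = 288
right sensor world pos = (-8, -10); dR² = 340
sL = 90/288 = 5/16
sR = 90/340 = 9/34
mL = 1/2·sL + 0·sR = 5/32
mR = -1·sL + -1/2·sR = -121/272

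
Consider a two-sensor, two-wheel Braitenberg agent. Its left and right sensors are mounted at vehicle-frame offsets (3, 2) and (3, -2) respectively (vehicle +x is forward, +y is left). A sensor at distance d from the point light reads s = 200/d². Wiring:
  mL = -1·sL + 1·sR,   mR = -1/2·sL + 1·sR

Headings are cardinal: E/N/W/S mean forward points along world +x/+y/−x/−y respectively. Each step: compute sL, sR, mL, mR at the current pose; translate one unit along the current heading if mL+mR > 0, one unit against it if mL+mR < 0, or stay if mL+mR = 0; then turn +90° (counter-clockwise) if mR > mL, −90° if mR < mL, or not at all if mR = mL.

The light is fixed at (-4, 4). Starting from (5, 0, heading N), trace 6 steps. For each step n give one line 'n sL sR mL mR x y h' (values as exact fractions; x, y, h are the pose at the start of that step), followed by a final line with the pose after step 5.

0 4 100/61 -144/61 -22/61 5 0 N
1 40/17 40/9 320/153 500/153 5 -1 W
2 50/41 2 32/41 57/41 4 -1 S
3 200/137 40/37 -1920/5069 1780/5069 4 -2 E
4 100/17 20/9 -560/153 -110/153 3 -2 N
5 200/97 200/41 11200/3977 15300/3977 3 -3 W
final 2 -3 S

n=0: pose=(5,0,N); sL=4, sR=100/61; mL=-144/61, mR=-22/61; mL+mR=-166/61 → advance -1; mR−mL=2 → turn +1·90°
n=1: pose=(5,-1,W); sL=40/17, sR=40/9; mL=320/153, mR=500/153; mL+mR=820/153 → advance +1; mR−mL=20/17 → turn +1·90°
n=2: pose=(4,-1,S); sL=50/41, sR=2; mL=32/41, mR=57/41; mL+mR=89/41 → advance +1; mR−mL=25/41 → turn +1·90°
n=3: pose=(4,-2,E); sL=200/137, sR=40/37; mL=-1920/5069, mR=1780/5069; mL+mR=-140/5069 → advance -1; mR−mL=100/137 → turn +1·90°
n=4: pose=(3,-2,N); sL=100/17, sR=20/9; mL=-560/153, mR=-110/153; mL+mR=-670/153 → advance -1; mR−mL=50/17 → turn +1·90°
n=5: pose=(3,-3,W); sL=200/97, sR=200/41; mL=11200/3977, mR=15300/3977; mL+mR=26500/3977 → advance +1; mR−mL=100/97 → turn +1·90°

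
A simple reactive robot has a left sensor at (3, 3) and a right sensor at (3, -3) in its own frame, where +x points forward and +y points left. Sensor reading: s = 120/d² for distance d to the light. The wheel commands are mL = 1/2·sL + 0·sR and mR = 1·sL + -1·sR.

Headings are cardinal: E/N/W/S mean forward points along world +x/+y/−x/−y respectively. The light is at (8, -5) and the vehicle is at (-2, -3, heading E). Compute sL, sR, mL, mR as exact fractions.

60/37 12/5 30/37 -144/185

left sensor world pos  = (1, 0); dL² = 74
right sensor world pos = (1, -6); dR² = 50
sL = 120/74 = 60/37
sR = 120/50 = 12/5
mL = 1/2·sL + 0·sR = 30/37
mR = 1·sL + -1·sR = -144/185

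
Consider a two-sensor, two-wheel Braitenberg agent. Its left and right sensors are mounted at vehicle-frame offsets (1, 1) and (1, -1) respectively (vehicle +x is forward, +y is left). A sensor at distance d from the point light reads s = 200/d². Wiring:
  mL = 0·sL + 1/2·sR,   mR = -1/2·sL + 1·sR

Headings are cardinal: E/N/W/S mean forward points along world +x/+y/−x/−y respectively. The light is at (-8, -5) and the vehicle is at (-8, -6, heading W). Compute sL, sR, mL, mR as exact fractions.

left sensor world pos  = (-9, -7); dL² = 5
right sensor world pos = (-9, -5); dR² = 1
sL = 200/5 = 40
sR = 200/1 = 200
mL = 0·sL + 1/2·sR = 100
mR = -1/2·sL + 1·sR = 180

40 200 100 180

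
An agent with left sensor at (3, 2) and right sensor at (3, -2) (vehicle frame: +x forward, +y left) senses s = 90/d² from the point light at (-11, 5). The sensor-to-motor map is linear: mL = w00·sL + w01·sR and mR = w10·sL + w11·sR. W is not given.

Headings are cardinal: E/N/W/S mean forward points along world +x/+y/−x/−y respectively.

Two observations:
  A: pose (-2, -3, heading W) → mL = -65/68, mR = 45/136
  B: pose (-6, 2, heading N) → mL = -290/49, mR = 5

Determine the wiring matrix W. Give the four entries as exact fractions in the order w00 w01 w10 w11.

obs A: pose=(-2,-3,W) → sL=45/68, sR=5/4, mL=-65/68, mR=45/136
obs B: pose=(-6,2,N) → sL=10, sR=90/49, mL=-290/49, mR=5
sensor matrix S = [[45/68, 5/4], [10, 90/49]]; det S = -9400/833
solve [mL_A; mL_B] = S·[w00; w01] and [mR_A; mR_B] = S·[w10; w11]:
  w00 = -1/2, w01 = -1/2, w10 = 1/2, w11 = 0

-1/2 -1/2 1/2 0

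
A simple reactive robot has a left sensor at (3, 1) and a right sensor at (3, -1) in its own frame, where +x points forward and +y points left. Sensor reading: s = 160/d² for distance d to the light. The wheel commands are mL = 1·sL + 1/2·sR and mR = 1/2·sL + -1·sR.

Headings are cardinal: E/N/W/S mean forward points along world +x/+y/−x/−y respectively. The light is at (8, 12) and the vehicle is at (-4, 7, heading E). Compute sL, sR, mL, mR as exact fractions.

160/97 160/117 26480/11349 -6160/11349

left sensor world pos  = (-1, 8); dL² = 97
right sensor world pos = (-1, 6); dR² = 117
sL = 160/97 = 160/97
sR = 160/117 = 160/117
mL = 1·sL + 1/2·sR = 26480/11349
mR = 1/2·sL + -1·sR = -6160/11349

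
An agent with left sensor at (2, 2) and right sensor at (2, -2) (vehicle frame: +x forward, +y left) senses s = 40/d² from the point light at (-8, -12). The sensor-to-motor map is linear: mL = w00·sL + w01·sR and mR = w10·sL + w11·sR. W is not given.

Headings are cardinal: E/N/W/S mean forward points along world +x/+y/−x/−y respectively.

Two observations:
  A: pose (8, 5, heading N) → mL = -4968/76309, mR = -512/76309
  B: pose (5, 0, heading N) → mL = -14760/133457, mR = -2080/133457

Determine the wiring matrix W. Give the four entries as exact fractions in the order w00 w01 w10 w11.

-1/2 -1/2 -1/2 1/2

obs A: pose=(8,5,N) → sL=40/557, sR=8/137, mL=-4968/76309, mR=-512/76309
obs B: pose=(5,0,N) → sL=40/317, sR=40/421, mL=-14760/133457, mR=-2080/133457
sensor matrix S = [[40/557, 8/137], [40/317, 40/421]]; det S = -5552640/10183970213
solve [mL_A; mL_B] = S·[w00; w01] and [mR_A; mR_B] = S·[w10; w11]:
  w00 = -1/2, w01 = -1/2, w10 = -1/2, w11 = 1/2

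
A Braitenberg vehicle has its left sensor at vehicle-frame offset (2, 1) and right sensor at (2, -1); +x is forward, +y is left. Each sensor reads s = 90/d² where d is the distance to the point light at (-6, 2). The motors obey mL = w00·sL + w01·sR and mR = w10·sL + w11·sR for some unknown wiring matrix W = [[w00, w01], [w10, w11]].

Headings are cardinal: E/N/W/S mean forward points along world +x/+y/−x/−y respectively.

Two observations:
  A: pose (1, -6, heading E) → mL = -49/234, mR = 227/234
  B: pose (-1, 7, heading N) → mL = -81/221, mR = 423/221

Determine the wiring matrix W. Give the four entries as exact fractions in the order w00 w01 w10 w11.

1/2 -1 1 1/2

obs A: pose=(1,-6,E) → sL=9/13, sR=5/9, mL=-49/234, mR=227/234
obs B: pose=(-1,7,N) → sL=18/13, sR=18/17, mL=-81/221, mR=423/221
sensor matrix S = [[9/13, 5/9], [18/13, 18/17]]; det S = -8/221
solve [mL_A; mL_B] = S·[w00; w01] and [mR_A; mR_B] = S·[w10; w11]:
  w00 = 1/2, w01 = -1, w10 = 1, w11 = 1/2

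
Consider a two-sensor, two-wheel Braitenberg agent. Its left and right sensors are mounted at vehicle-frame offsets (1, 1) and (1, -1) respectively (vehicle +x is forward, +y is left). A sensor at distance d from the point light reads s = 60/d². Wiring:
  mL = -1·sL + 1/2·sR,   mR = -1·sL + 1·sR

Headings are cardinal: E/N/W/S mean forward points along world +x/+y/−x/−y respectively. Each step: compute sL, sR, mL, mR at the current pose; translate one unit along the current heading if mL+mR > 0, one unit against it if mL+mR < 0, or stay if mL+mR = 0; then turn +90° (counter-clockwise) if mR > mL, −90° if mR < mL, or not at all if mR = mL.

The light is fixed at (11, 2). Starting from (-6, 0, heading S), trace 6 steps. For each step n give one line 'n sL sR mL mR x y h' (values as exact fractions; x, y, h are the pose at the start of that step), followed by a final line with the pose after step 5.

n=0: pose=(-6,0,S); sL=12/53, sR=20/111; mL=-802/5883, mR=-272/5883; mL+mR=-358/1961 → advance -1; mR−mL=10/111 → turn +1·90°
n=1: pose=(-6,1,E); sL=15/64, sR=3/13; mL=-99/832, mR=-3/832; mL+mR=-51/416 → advance -1; mR−mL=3/26 → turn +1·90°
n=2: pose=(-7,1,N); sL=60/361, sR=60/289; mL=-6510/104329, mR=4320/104329; mL+mR=-2190/104329 → advance -1; mR−mL=30/289 → turn +1·90°
n=3: pose=(-7,0,W); sL=6/37, sR=30/181; mL=-531/6697, mR=24/6697; mL+mR=-507/6697 → advance -1; mR−mL=15/181 → turn +1·90°
n=4: pose=(-6,0,S); sL=12/53, sR=20/111; mL=-802/5883, mR=-272/5883; mL+mR=-358/1961 → advance -1; mR−mL=10/111 → turn +1·90°
n=5: pose=(-6,1,E); sL=15/64, sR=3/13; mL=-99/832, mR=-3/832; mL+mR=-51/416 → advance -1; mR−mL=3/26 → turn +1·90°

0 12/53 20/111 -802/5883 -272/5883 -6 0 S
1 15/64 3/13 -99/832 -3/832 -6 1 E
2 60/361 60/289 -6510/104329 4320/104329 -7 1 N
3 6/37 30/181 -531/6697 24/6697 -7 0 W
4 12/53 20/111 -802/5883 -272/5883 -6 0 S
5 15/64 3/13 -99/832 -3/832 -6 1 E
final -7 1 N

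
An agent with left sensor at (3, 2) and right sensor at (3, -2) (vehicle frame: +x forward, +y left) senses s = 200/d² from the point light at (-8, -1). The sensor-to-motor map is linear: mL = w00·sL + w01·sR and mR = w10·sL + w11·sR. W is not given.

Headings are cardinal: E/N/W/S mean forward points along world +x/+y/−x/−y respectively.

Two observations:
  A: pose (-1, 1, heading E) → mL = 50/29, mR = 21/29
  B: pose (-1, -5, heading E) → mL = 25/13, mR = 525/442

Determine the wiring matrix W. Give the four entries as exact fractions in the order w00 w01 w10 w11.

1 0 1 -1/2

obs A: pose=(-1,1,E) → sL=50/29, sR=2, mL=50/29, mR=21/29
obs B: pose=(-1,-5,E) → sL=25/13, sR=25/17, mL=25/13, mR=525/442
sensor matrix S = [[50/29, 2], [25/13, 25/17]]; det S = -8400/6409
solve [mL_A; mL_B] = S·[w00; w01] and [mR_A; mR_B] = S·[w10; w11]:
  w00 = 1, w01 = 0, w10 = 1, w11 = -1/2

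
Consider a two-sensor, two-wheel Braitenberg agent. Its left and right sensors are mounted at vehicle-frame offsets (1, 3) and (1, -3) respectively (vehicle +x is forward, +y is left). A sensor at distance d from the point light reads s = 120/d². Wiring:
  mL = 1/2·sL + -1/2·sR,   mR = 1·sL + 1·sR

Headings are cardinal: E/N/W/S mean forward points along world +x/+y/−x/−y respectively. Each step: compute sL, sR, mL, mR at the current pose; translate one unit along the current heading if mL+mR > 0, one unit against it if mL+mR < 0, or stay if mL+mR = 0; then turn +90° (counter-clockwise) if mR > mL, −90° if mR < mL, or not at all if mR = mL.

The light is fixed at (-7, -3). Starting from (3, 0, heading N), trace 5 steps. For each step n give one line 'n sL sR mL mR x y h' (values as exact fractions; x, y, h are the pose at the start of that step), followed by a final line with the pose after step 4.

n=0: pose=(3,0,N); sL=24/13, sR=24/37; mL=288/481, mR=1200/481; mL+mR=1488/481 → advance +1; mR−mL=912/481 → turn +1·90°
n=1: pose=(3,1,W); sL=60/41, sR=12/13; mL=144/533, mR=1272/533; mL+mR=1416/533 → advance +1; mR−mL=1128/533 → turn +1·90°
n=2: pose=(2,1,S); sL=40/51, sR=8/3; mL=-16/17, mR=176/51; mL+mR=128/51 → advance +1; mR−mL=224/51 → turn +1·90°
n=3: pose=(2,0,E); sL=15/17, sR=6/5; mL=-27/170, mR=177/85; mL+mR=327/170 → advance +1; mR−mL=381/170 → turn +1·90°
n=4: pose=(3,0,N); sL=24/13, sR=24/37; mL=288/481, mR=1200/481; mL+mR=1488/481 → advance +1; mR−mL=912/481 → turn +1·90°

0 24/13 24/37 288/481 1200/481 3 0 N
1 60/41 12/13 144/533 1272/533 3 1 W
2 40/51 8/3 -16/17 176/51 2 1 S
3 15/17 6/5 -27/170 177/85 2 0 E
4 24/13 24/37 288/481 1200/481 3 0 N
final 3 1 W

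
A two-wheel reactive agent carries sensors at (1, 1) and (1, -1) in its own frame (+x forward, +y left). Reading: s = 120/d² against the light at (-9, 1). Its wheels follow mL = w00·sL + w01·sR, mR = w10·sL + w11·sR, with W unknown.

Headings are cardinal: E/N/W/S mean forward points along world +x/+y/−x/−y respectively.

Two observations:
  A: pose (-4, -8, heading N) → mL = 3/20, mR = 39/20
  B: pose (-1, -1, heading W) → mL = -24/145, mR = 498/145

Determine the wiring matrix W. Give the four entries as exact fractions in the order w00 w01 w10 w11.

obs A: pose=(-4,-8,N) → sL=3/2, sR=6/5, mL=3/20, mR=39/20
obs B: pose=(-1,-1,W) → sL=60/29, sR=12/5, mL=-24/145, mR=498/145
sensor matrix S = [[3/2, 6/5], [60/29, 12/5]]; det S = 162/145
solve [mL_A; mL_B] = S·[w00; w01] and [mR_A; mR_B] = S·[w10; w11]:
  w00 = 1/2, w01 = -1/2, w10 = 1/2, w11 = 1

1/2 -1/2 1/2 1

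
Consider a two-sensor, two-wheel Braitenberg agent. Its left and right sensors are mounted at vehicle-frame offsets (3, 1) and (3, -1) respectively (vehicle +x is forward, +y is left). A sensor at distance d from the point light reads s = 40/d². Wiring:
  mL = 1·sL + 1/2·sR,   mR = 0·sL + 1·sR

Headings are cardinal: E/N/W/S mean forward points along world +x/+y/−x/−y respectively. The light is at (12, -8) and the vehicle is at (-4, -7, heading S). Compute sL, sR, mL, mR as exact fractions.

40/229 40/293 16300/67097 40/293

left sensor world pos  = (-3, -10); dL² = 229
right sensor world pos = (-5, -10); dR² = 293
sL = 40/229 = 40/229
sR = 40/293 = 40/293
mL = 1·sL + 1/2·sR = 16300/67097
mR = 0·sL + 1·sR = 40/293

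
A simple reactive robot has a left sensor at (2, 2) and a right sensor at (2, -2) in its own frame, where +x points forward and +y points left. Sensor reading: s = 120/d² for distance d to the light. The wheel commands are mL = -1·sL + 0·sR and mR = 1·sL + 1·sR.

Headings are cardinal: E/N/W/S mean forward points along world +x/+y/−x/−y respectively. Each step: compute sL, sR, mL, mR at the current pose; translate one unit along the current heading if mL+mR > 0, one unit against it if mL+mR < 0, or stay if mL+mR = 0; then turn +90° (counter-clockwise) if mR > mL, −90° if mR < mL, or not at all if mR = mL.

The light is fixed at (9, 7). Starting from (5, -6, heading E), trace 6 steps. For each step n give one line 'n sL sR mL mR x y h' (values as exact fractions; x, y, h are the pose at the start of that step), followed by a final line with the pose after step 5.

0 24/25 120/229 -24/25 8496/5725 5 -6 E
1 60/73 60/61 -60/73 8040/4453 6 -6 N
2 120/221 24/25 -120/221 8304/5525 6 -5 W
3 3/5 15/29 -3/5 162/145 5 -5 S
4 24/25 120/229 -24/25 8496/5725 5 -6 E
5 60/73 60/61 -60/73 8040/4453 6 -6 N
final 6 -5 W

n=0: pose=(5,-6,E); sL=24/25, sR=120/229; mL=-24/25, mR=8496/5725; mL+mR=120/229 → advance +1; mR−mL=13992/5725 → turn +1·90°
n=1: pose=(6,-6,N); sL=60/73, sR=60/61; mL=-60/73, mR=8040/4453; mL+mR=60/61 → advance +1; mR−mL=11700/4453 → turn +1·90°
n=2: pose=(6,-5,W); sL=120/221, sR=24/25; mL=-120/221, mR=8304/5525; mL+mR=24/25 → advance +1; mR−mL=11304/5525 → turn +1·90°
n=3: pose=(5,-5,S); sL=3/5, sR=15/29; mL=-3/5, mR=162/145; mL+mR=15/29 → advance +1; mR−mL=249/145 → turn +1·90°
n=4: pose=(5,-6,E); sL=24/25, sR=120/229; mL=-24/25, mR=8496/5725; mL+mR=120/229 → advance +1; mR−mL=13992/5725 → turn +1·90°
n=5: pose=(6,-6,N); sL=60/73, sR=60/61; mL=-60/73, mR=8040/4453; mL+mR=60/61 → advance +1; mR−mL=11700/4453 → turn +1·90°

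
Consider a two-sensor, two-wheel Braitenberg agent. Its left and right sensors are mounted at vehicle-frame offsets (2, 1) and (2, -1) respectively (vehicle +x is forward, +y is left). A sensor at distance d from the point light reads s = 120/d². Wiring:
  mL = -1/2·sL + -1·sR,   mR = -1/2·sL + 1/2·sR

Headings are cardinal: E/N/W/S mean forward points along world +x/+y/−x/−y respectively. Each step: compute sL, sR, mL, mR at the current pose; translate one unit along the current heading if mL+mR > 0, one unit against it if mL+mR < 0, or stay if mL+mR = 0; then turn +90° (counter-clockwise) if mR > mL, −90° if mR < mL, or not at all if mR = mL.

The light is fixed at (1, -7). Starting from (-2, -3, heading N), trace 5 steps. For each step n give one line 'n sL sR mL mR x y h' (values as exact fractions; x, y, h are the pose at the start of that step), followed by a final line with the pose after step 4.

0 30/13 3 -54/13 9/26 -2 -3 N
1 120/29 120/41 -5940/1189 -720/1189 -2 -4 W
2 60 12 -42 -24 -1 -4 S
3 24/5 40/3 -236/15 64/15 -1 -3 E
4 30/13 3 -54/13 9/26 -2 -3 N
final -2 -4 W

n=0: pose=(-2,-3,N); sL=30/13, sR=3; mL=-54/13, mR=9/26; mL+mR=-99/26 → advance -1; mR−mL=9/2 → turn +1·90°
n=1: pose=(-2,-4,W); sL=120/29, sR=120/41; mL=-5940/1189, mR=-720/1189; mL+mR=-6660/1189 → advance -1; mR−mL=180/41 → turn +1·90°
n=2: pose=(-1,-4,S); sL=60, sR=12; mL=-42, mR=-24; mL+mR=-66 → advance -1; mR−mL=18 → turn +1·90°
n=3: pose=(-1,-3,E); sL=24/5, sR=40/3; mL=-236/15, mR=64/15; mL+mR=-172/15 → advance -1; mR−mL=20 → turn +1·90°
n=4: pose=(-2,-3,N); sL=30/13, sR=3; mL=-54/13, mR=9/26; mL+mR=-99/26 → advance -1; mR−mL=9/2 → turn +1·90°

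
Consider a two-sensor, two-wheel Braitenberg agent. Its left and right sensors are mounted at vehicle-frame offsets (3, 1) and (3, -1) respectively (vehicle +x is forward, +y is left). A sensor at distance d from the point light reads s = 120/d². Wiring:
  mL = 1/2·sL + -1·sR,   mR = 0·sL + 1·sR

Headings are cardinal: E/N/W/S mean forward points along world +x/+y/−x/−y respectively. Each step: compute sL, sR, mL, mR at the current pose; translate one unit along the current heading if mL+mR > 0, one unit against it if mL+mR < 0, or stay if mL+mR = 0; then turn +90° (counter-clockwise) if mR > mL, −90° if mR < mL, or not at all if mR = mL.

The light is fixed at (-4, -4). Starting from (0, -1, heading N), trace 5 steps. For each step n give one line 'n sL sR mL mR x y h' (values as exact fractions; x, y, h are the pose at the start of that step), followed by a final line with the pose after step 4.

0 8/3 120/61 -116/183 120/61 0 -1 N
1 12 60/13 18/13 60/13 0 0 W
2 120/17 24 -348/17 24 -1 0 S
3 30/13 3 -24/13 3 -1 -1 E
4 8/3 120/61 -116/183 120/61 0 -1 N
final 0 0 W

n=0: pose=(0,-1,N); sL=8/3, sR=120/61; mL=-116/183, mR=120/61; mL+mR=4/3 → advance +1; mR−mL=476/183 → turn +1·90°
n=1: pose=(0,0,W); sL=12, sR=60/13; mL=18/13, mR=60/13; mL+mR=6 → advance +1; mR−mL=42/13 → turn +1·90°
n=2: pose=(-1,0,S); sL=120/17, sR=24; mL=-348/17, mR=24; mL+mR=60/17 → advance +1; mR−mL=756/17 → turn +1·90°
n=3: pose=(-1,-1,E); sL=30/13, sR=3; mL=-24/13, mR=3; mL+mR=15/13 → advance +1; mR−mL=63/13 → turn +1·90°
n=4: pose=(0,-1,N); sL=8/3, sR=120/61; mL=-116/183, mR=120/61; mL+mR=4/3 → advance +1; mR−mL=476/183 → turn +1·90°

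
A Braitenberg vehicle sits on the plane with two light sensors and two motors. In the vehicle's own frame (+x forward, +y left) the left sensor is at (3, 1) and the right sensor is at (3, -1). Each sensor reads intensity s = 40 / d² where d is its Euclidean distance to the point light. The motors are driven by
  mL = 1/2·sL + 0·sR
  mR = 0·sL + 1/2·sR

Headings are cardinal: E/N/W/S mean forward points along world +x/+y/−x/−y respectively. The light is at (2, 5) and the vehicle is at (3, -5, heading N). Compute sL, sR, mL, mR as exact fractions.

40/49 40/53 20/49 20/53

left sensor world pos  = (2, -2); dL² = 49
right sensor world pos = (4, -2); dR² = 53
sL = 40/49 = 40/49
sR = 40/53 = 40/53
mL = 1/2·sL + 0·sR = 20/49
mR = 0·sL + 1/2·sR = 20/53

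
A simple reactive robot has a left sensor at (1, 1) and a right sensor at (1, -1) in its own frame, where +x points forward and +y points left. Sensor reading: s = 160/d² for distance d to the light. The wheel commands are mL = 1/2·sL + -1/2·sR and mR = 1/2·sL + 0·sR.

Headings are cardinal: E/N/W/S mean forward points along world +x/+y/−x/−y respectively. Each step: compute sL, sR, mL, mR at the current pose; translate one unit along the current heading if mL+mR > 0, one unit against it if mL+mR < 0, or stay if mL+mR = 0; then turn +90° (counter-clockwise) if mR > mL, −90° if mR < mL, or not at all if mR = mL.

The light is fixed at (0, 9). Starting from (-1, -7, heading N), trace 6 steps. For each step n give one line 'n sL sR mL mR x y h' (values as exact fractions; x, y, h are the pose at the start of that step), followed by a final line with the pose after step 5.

n=0: pose=(-1,-7,N); sL=160/229, sR=32/45; mL=-64/10305, mR=80/229; mL+mR=3536/10305 → advance +1; mR−mL=16/45 → turn +1·90°
n=1: pose=(-1,-6,W); sL=8/13, sR=4/5; mL=-6/65, mR=4/13; mL+mR=14/65 → advance +1; mR−mL=2/5 → turn +1·90°
n=2: pose=(-2,-6,S); sL=160/257, sR=32/53; mL=128/13621, mR=80/257; mL+mR=4368/13621 → advance +1; mR−mL=16/53 → turn +1·90°
n=3: pose=(-2,-7,E); sL=80/113, sR=16/29; mL=256/3277, mR=40/113; mL+mR=1416/3277 → advance +1; mR−mL=8/29 → turn +1·90°
n=4: pose=(-1,-7,N); sL=160/229, sR=32/45; mL=-64/10305, mR=80/229; mL+mR=3536/10305 → advance +1; mR−mL=16/45 → turn +1·90°
n=5: pose=(-1,-6,W); sL=8/13, sR=4/5; mL=-6/65, mR=4/13; mL+mR=14/65 → advance +1; mR−mL=2/5 → turn +1·90°

0 160/229 32/45 -64/10305 80/229 -1 -7 N
1 8/13 4/5 -6/65 4/13 -1 -6 W
2 160/257 32/53 128/13621 80/257 -2 -6 S
3 80/113 16/29 256/3277 40/113 -2 -7 E
4 160/229 32/45 -64/10305 80/229 -1 -7 N
5 8/13 4/5 -6/65 4/13 -1 -6 W
final -2 -6 S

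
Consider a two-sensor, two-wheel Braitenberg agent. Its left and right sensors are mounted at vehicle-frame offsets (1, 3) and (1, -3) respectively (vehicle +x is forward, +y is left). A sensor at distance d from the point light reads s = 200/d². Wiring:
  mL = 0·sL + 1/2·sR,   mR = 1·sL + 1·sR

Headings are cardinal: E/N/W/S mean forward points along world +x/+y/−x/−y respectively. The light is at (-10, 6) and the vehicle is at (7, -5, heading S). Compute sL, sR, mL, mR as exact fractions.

25/68 10/17 5/17 65/68

left sensor world pos  = (10, -6); dL² = 544
right sensor world pos = (4, -6); dR² = 340
sL = 200/544 = 25/68
sR = 200/340 = 10/17
mL = 0·sL + 1/2·sR = 5/17
mR = 1·sL + 1·sR = 65/68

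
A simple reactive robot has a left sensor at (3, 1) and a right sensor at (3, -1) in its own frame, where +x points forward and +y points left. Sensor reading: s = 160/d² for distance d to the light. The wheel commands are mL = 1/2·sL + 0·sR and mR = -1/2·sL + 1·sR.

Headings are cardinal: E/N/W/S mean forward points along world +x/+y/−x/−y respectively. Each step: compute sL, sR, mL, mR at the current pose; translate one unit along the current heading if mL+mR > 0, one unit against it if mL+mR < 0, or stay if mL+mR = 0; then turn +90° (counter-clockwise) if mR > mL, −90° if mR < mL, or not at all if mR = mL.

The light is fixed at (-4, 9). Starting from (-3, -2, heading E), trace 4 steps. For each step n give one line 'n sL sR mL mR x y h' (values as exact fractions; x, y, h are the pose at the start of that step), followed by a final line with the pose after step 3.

n=0: pose=(-3,-2,E); sL=40/29, sR=1; mL=20/29, mR=9/29; mL+mR=1 → advance +1; mR−mL=-11/29 → turn -1·90°
n=1: pose=(-2,-2,S); sL=32/41, sR=160/197; mL=16/41, mR=3408/8077; mL+mR=160/197 → advance +1; mR−mL=256/8077 → turn +1·90°
n=2: pose=(-2,-3,E); sL=80/73, sR=80/97; mL=40/73, mR=1960/7081; mL+mR=80/97 → advance +1; mR−mL=-1920/7081 → turn -1·90°
n=3: pose=(-1,-3,S); sL=160/241, sR=160/229; mL=80/241, mR=20240/55189; mL+mR=160/229 → advance +1; mR−mL=1920/55189 → turn +1·90°

0 40/29 1 20/29 9/29 -3 -2 E
1 32/41 160/197 16/41 3408/8077 -2 -2 S
2 80/73 80/97 40/73 1960/7081 -2 -3 E
3 160/241 160/229 80/241 20240/55189 -1 -3 S
final -1 -4 E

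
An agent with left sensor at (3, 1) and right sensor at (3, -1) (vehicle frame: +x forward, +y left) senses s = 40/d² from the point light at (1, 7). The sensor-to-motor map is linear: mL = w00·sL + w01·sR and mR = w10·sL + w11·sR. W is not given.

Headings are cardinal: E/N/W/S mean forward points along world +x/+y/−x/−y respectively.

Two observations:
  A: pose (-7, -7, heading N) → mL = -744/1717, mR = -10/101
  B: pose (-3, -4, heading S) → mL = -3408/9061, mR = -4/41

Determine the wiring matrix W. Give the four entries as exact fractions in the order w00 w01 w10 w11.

-1 -1 -1/2 0

obs A: pose=(-7,-7,N) → sL=20/101, sR=4/17, mL=-744/1717, mR=-10/101
obs B: pose=(-3,-4,S) → sL=8/41, sR=40/221, mL=-3408/9061, mR=-4/41
sensor matrix S = [[20/101, 4/17], [8/41, 40/221]]; det S = -9216/915161
solve [mL_A; mL_B] = S·[w00; w01] and [mR_A; mR_B] = S·[w10; w11]:
  w00 = -1, w01 = -1, w10 = -1/2, w11 = 0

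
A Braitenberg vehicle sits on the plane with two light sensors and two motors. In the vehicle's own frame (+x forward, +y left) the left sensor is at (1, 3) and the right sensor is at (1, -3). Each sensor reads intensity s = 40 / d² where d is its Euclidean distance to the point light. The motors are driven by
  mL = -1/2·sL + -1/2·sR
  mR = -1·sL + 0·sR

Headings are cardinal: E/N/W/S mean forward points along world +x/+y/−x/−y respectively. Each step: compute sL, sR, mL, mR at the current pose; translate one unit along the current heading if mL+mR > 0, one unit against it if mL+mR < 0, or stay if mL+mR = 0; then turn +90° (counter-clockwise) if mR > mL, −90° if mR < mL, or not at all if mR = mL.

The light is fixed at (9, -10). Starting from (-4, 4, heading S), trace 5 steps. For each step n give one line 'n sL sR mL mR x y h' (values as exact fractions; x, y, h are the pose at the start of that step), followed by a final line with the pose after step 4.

0 40/269 8/85 -2776/22865 -40/269 -4 4 S
1 2/17 1/13 -43/442 -2/17 -4 5 W
2 40/481 40/337 -16360/162097 -40/481 -3 5 N
3 4/29 20/229 -748/6641 -4/29 -3 4 W
4 40/421 40/289 -14200/121669 -40/421 -2 4 N
final -2 3 W

n=0: pose=(-4,4,S); sL=40/269, sR=8/85; mL=-2776/22865, mR=-40/269; mL+mR=-6176/22865 → advance -1; mR−mL=-624/22865 → turn -1·90°
n=1: pose=(-4,5,W); sL=2/17, sR=1/13; mL=-43/442, mR=-2/17; mL+mR=-95/442 → advance -1; mR−mL=-9/442 → turn -1·90°
n=2: pose=(-3,5,N); sL=40/481, sR=40/337; mL=-16360/162097, mR=-40/481; mL+mR=-29840/162097 → advance -1; mR−mL=2880/162097 → turn +1·90°
n=3: pose=(-3,4,W); sL=4/29, sR=20/229; mL=-748/6641, mR=-4/29; mL+mR=-1664/6641 → advance -1; mR−mL=-168/6641 → turn -1·90°
n=4: pose=(-2,4,N); sL=40/421, sR=40/289; mL=-14200/121669, mR=-40/421; mL+mR=-25760/121669 → advance -1; mR−mL=2640/121669 → turn +1·90°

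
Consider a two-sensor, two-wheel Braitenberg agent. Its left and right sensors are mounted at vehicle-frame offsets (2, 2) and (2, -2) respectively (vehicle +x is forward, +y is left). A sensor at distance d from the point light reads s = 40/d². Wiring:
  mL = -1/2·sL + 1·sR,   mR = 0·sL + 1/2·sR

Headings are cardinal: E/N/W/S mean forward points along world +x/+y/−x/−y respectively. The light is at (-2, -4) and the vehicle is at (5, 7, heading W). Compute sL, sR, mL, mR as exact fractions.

20/53 20/97 90/5141 10/97

left sensor world pos  = (3, 5); dL² = 106
right sensor world pos = (3, 9); dR² = 194
sL = 40/106 = 20/53
sR = 40/194 = 20/97
mL = -1/2·sL + 1·sR = 90/5141
mR = 0·sL + 1/2·sR = 10/97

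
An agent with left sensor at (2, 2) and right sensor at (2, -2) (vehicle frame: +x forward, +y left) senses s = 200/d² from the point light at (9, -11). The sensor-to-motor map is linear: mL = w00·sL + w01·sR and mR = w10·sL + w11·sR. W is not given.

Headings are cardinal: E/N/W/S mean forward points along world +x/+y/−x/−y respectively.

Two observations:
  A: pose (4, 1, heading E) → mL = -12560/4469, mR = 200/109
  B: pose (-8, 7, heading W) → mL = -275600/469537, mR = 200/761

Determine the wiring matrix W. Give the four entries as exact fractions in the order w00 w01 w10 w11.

-1 -1 0 1

obs A: pose=(4,1,E) → sL=40/41, sR=200/109, mL=-12560/4469, mR=200/109
obs B: pose=(-8,7,W) → sL=200/617, sR=200/761, mL=-275600/469537, mR=200/761
sensor matrix S = [[40/41, 200/109], [200/617, 200/761]]; det S = -710016000/2098360853
solve [mL_A; mL_B] = S·[w00; w01] and [mR_A; mR_B] = S·[w10; w11]:
  w00 = -1, w01 = -1, w10 = 0, w11 = 1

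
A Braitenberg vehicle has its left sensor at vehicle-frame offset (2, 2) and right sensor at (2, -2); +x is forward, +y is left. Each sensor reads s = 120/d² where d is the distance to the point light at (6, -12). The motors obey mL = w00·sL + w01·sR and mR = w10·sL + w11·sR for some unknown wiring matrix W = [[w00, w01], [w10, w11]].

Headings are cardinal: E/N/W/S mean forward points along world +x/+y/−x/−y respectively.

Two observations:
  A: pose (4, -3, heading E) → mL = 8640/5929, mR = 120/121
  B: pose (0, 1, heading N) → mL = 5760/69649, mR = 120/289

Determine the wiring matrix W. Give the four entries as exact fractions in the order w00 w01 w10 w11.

-1 1 1 0

obs A: pose=(4,-3,E) → sL=120/121, sR=120/49, mL=8640/5929, mR=120/121
obs B: pose=(0,1,N) → sL=120/289, sR=120/241, mL=5760/69649, mR=120/289
sensor matrix S = [[120/121, 120/49], [120/289, 120/241]]; det S = -216000000/412948921
solve [mL_A; mL_B] = S·[w00; w01] and [mR_A; mR_B] = S·[w10; w11]:
  w00 = -1, w01 = 1, w10 = 1, w11 = 0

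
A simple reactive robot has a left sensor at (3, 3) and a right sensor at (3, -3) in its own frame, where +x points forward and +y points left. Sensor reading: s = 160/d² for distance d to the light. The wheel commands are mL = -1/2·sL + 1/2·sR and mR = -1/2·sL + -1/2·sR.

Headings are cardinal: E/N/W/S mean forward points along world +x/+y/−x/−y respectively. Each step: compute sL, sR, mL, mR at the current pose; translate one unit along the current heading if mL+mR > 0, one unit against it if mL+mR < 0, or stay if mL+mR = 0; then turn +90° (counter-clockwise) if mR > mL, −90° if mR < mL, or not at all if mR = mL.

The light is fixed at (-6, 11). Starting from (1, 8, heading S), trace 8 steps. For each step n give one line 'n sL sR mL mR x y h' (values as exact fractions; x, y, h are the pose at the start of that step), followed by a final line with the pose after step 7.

n=0: pose=(1,8,S); sL=20/17, sR=40/13; mL=210/221, mR=-470/221; mL+mR=-20/17 → advance -1; mR−mL=-40/13 → turn -1·90°
n=1: pose=(1,9,W); sL=160/41, sR=160/17; mL=1920/697, mR=-4640/697; mL+mR=-160/41 → advance -1; mR−mL=-160/17 → turn -1·90°
n=2: pose=(2,9,N); sL=80/13, sR=80/61; mL=-1920/793, mR=-2960/793; mL+mR=-80/13 → advance -1; mR−mL=-80/61 → turn -1·90°
n=3: pose=(2,8,E); sL=160/121, sR=160/157; mL=-2880/18997, mR=-22240/18997; mL+mR=-160/121 → advance -1; mR−mL=-160/157 → turn -1·90°
n=4: pose=(1,8,S); sL=20/17, sR=40/13; mL=210/221, mR=-470/221; mL+mR=-20/17 → advance -1; mR−mL=-40/13 → turn -1·90°
n=5: pose=(1,9,W); sL=160/41, sR=160/17; mL=1920/697, mR=-4640/697; mL+mR=-160/41 → advance -1; mR−mL=-160/17 → turn -1·90°
n=6: pose=(2,9,N); sL=80/13, sR=80/61; mL=-1920/793, mR=-2960/793; mL+mR=-80/13 → advance -1; mR−mL=-80/61 → turn -1·90°
n=7: pose=(2,8,E); sL=160/121, sR=160/157; mL=-2880/18997, mR=-22240/18997; mL+mR=-160/121 → advance -1; mR−mL=-160/157 → turn -1·90°

0 20/17 40/13 210/221 -470/221 1 8 S
1 160/41 160/17 1920/697 -4640/697 1 9 W
2 80/13 80/61 -1920/793 -2960/793 2 9 N
3 160/121 160/157 -2880/18997 -22240/18997 2 8 E
4 20/17 40/13 210/221 -470/221 1 8 S
5 160/41 160/17 1920/697 -4640/697 1 9 W
6 80/13 80/61 -1920/793 -2960/793 2 9 N
7 160/121 160/157 -2880/18997 -22240/18997 2 8 E
final 1 8 S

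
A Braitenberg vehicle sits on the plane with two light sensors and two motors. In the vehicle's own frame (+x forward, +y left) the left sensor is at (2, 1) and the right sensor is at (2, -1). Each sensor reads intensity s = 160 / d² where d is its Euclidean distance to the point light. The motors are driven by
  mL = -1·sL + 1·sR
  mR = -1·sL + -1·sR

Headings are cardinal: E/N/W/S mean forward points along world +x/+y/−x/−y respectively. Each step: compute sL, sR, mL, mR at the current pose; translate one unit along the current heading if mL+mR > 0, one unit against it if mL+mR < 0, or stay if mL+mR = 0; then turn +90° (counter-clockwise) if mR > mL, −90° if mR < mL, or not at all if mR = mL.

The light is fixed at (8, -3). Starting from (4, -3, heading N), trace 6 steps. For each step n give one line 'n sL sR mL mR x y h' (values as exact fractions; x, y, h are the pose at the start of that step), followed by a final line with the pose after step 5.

n=0: pose=(4,-3,N); sL=160/29, sR=160/13; mL=2560/377, mR=-6720/377; mL+mR=-320/29 → advance -1; mR−mL=-320/13 → turn -1·90°
n=1: pose=(4,-4,E); sL=40, sR=20; mL=-20, mR=-60; mL+mR=-80 → advance -1; mR−mL=-40 → turn -1·90°
n=2: pose=(3,-4,S); sL=32/5, sR=32/9; mL=-128/45, mR=-448/45; mL+mR=-64/5 → advance -1; mR−mL=-64/9 → turn -1·90°
n=3: pose=(3,-3,W); sL=16/5, sR=16/5; mL=0, mR=-32/5; mL+mR=-32/5 → advance -1; mR−mL=-32/5 → turn -1·90°
n=4: pose=(4,-3,N); sL=160/29, sR=160/13; mL=2560/377, mR=-6720/377; mL+mR=-320/29 → advance -1; mR−mL=-320/13 → turn -1·90°
n=5: pose=(4,-4,E); sL=40, sR=20; mL=-20, mR=-60; mL+mR=-80 → advance -1; mR−mL=-40 → turn -1·90°

0 160/29 160/13 2560/377 -6720/377 4 -3 N
1 40 20 -20 -60 4 -4 E
2 32/5 32/9 -128/45 -448/45 3 -4 S
3 16/5 16/5 0 -32/5 3 -3 W
4 160/29 160/13 2560/377 -6720/377 4 -3 N
5 40 20 -20 -60 4 -4 E
final 3 -4 S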